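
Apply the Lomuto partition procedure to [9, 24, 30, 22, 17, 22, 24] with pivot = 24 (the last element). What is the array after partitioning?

Lomuto partition with pivot = 24:

Initial array: [9, 24, 30, 22, 17, 22, 24]

arr[0]=9 <= 24: swap with position 0, array becomes [9, 24, 30, 22, 17, 22, 24]
arr[1]=24 <= 24: swap with position 1, array becomes [9, 24, 30, 22, 17, 22, 24]
arr[2]=30 > 24: no swap
arr[3]=22 <= 24: swap with position 2, array becomes [9, 24, 22, 30, 17, 22, 24]
arr[4]=17 <= 24: swap with position 3, array becomes [9, 24, 22, 17, 30, 22, 24]
arr[5]=22 <= 24: swap with position 4, array becomes [9, 24, 22, 17, 22, 30, 24]

Place pivot at position 5: [9, 24, 22, 17, 22, 24, 30]
Pivot position: 5

After partitioning with pivot 24, the array becomes [9, 24, 22, 17, 22, 24, 30]. The pivot is placed at index 5. All elements to the left of the pivot are <= 24, and all elements to the right are > 24.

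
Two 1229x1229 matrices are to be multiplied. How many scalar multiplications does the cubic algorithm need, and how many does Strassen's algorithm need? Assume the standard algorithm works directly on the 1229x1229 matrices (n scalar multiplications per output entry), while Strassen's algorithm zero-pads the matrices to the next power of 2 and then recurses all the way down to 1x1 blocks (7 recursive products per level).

Matrix multiplication for 1229x1229 matrices:

Strassen's algorithm requires power-of-2 dimensions. Pad 1229x1229 to 2048x2048 (next power of 2).

Standard algorithm: 1229^3 = 1856331989 multiplications
Strassen's algorithm: 7^(log2(2048)) = 7^11 = 1977326743 multiplications
Difference: 1856331989 - 1977326743 = -120994754 (Strassen uses MORE here due to padding overhead — for small or just-over-power-of-2 n, padding can outweigh the per-level savings)

Standard: 1856331989 multiplications (1229^3). Strassen: 1977326743 multiplications (7^11, after padding to 2048x2048). Strassen reduces 8 recursive multiplications to 7 at each level.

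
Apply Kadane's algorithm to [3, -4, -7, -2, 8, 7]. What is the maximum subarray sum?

Using Kadane's algorithm on [3, -4, -7, -2, 8, 7]:

Scanning through the array:
Position 1 (value -4): max_ending_here = -1, max_so_far = 3
Position 2 (value -7): max_ending_here = -7, max_so_far = 3
Position 3 (value -2): max_ending_here = -2, max_so_far = 3
Position 4 (value 8): max_ending_here = 8, max_so_far = 8
Position 5 (value 7): max_ending_here = 15, max_so_far = 15

Maximum subarray: [8, 7]
Maximum sum: 15

The maximum subarray is [8, 7] with sum 15. This subarray runs from index 4 to index 5.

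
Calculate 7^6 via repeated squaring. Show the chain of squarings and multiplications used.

Computing 7^6 by squaring (build up from 7^1; each line after the first costs one multiplication):

7^1 = 7
7^2 = (7^1)^2 = 7^2 = 49
7^3 = 7 * 7^2 = 7 * 49 = 343
7^6 = (7^3)^2 = 343^2 = 117649

Result: 117649
Multiplications needed: 3 (3 lines after 7^1)

7^6 = 117649. Using exponentiation by squaring, this requires 3 multiplications. The key idea: if the exponent is even, square the half-power; if odd, multiply by the base once.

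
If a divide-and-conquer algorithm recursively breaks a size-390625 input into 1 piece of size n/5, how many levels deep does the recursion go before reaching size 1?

For divide and conquer with division factor 5:

Problem sizes at each level:
Level 0: 390625
Level 1: 78125
Level 2: 15625
Level 3: 3125
Level 4: 625
Level 5: 125
Level 6: 25
Level 7: 5
Level 8: 1

The root is level 0 and the size-1 base case is level 8 (the tree spans levels 0 through 8, i.e. 9 levels counting the root), so the depth is the number of divisions: log_5(390625) = 8

The recursion tree depth is log_5(390625) = 8. At each level, the problem size is divided by 5, so it takes 8 divisions to reduce to a base case of size 1. The algorithm makes 1 recursive call at each level.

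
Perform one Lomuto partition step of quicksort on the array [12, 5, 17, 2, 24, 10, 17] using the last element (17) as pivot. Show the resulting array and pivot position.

Lomuto partition with pivot = 17:

Initial array: [12, 5, 17, 2, 24, 10, 17]

arr[0]=12 <= 17: swap with position 0, array becomes [12, 5, 17, 2, 24, 10, 17]
arr[1]=5 <= 17: swap with position 1, array becomes [12, 5, 17, 2, 24, 10, 17]
arr[2]=17 <= 17: swap with position 2, array becomes [12, 5, 17, 2, 24, 10, 17]
arr[3]=2 <= 17: swap with position 3, array becomes [12, 5, 17, 2, 24, 10, 17]
arr[4]=24 > 17: no swap
arr[5]=10 <= 17: swap with position 4, array becomes [12, 5, 17, 2, 10, 24, 17]

Place pivot at position 5: [12, 5, 17, 2, 10, 17, 24]
Pivot position: 5

After partitioning with pivot 17, the array becomes [12, 5, 17, 2, 10, 17, 24]. The pivot is placed at index 5. All elements to the left of the pivot are <= 17, and all elements to the right are > 17.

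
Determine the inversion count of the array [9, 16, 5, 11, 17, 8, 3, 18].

Finding inversions in [9, 16, 5, 11, 17, 8, 3, 18]:

(0, 2): arr[0]=9 > arr[2]=5
(0, 5): arr[0]=9 > arr[5]=8
(0, 6): arr[0]=9 > arr[6]=3
(1, 2): arr[1]=16 > arr[2]=5
(1, 3): arr[1]=16 > arr[3]=11
(1, 5): arr[1]=16 > arr[5]=8
(1, 6): arr[1]=16 > arr[6]=3
(2, 6): arr[2]=5 > arr[6]=3
(3, 5): arr[3]=11 > arr[5]=8
(3, 6): arr[3]=11 > arr[6]=3
(4, 5): arr[4]=17 > arr[5]=8
(4, 6): arr[4]=17 > arr[6]=3
(5, 6): arr[5]=8 > arr[6]=3

Total inversions: 13

The array has 13 inversion(s): (0,2), (0,5), (0,6), (1,2), (1,3), (1,5), (1,6), (2,6), (3,5), (3,6), (4,5), (4,6), (5,6). Each pair (i,j) satisfies i < j and arr[i] > arr[j].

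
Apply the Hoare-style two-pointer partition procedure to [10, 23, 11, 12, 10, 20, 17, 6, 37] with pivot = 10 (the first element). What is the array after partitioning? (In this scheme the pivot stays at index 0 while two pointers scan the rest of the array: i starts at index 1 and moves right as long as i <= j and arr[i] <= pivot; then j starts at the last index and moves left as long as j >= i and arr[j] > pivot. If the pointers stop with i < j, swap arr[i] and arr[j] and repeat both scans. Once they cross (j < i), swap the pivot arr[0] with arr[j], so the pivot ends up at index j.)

Hoare-style two-pointer partition with pivot = 10:

Initial array: [10, 23, 11, 12, 10, 20, 17, 6, 37]

Pointers start at i = 1, j = 8.
i stops at index 1 (arr[1]=23 > 10), j stops at index 7 (arr[7]=6 <= 10): swap arr[1] and arr[7], array becomes [10, 6, 11, 12, 10, 20, 17, 23, 37]
i stops at index 2 (arr[2]=11 > 10), j stops at index 4 (arr[4]=10 <= 10): swap arr[2] and arr[4], array becomes [10, 6, 10, 12, 11, 20, 17, 23, 37]
i ends at 3, j ends at 2: the pointers have crossed (j < i), so scanning stops.

Swap pivot arr[0] with arr[2] to place pivot at position 2: [10, 6, 10, 12, 11, 20, 17, 23, 37]
Pivot position: 2

After partitioning with pivot 10, the array becomes [10, 6, 10, 12, 11, 20, 17, 23, 37]. The pivot is placed at index 2. All elements to the left of the pivot are <= 10, and all elements to the right are > 10.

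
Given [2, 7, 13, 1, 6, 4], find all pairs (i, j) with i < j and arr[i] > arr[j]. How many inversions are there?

Finding inversions in [2, 7, 13, 1, 6, 4]:

(0, 3): arr[0]=2 > arr[3]=1
(1, 3): arr[1]=7 > arr[3]=1
(1, 4): arr[1]=7 > arr[4]=6
(1, 5): arr[1]=7 > arr[5]=4
(2, 3): arr[2]=13 > arr[3]=1
(2, 4): arr[2]=13 > arr[4]=6
(2, 5): arr[2]=13 > arr[5]=4
(4, 5): arr[4]=6 > arr[5]=4

Total inversions: 8

The array has 8 inversion(s): (0,3), (1,3), (1,4), (1,5), (2,3), (2,4), (2,5), (4,5). Each pair (i,j) satisfies i < j and arr[i] > arr[j].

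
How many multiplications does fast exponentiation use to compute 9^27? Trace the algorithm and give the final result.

Computing 9^27 by squaring (build up from 9^1; each line after the first costs one multiplication):

9^1 = 9
9^2 = (9^1)^2 = 9^2 = 81
9^3 = 9 * 9^2 = 9 * 81 = 729
9^6 = (9^3)^2 = 729^2 = 531441
9^12 = (9^6)^2 = 531441^2 = 282429536481
9^13 = 9 * 9^12 = 9 * 282429536481 = 2541865828329
9^26 = (9^13)^2 = 2541865828329^2 = 6461081889226673298932241
9^27 = 9 * 9^26 = 9 * 6461081889226673298932241 = 58149737003040059690390169

Result: 58149737003040059690390169
Multiplications needed: 7 (7 lines after 9^1)

9^27 = 58149737003040059690390169. Using exponentiation by squaring, this requires 7 multiplications. The key idea: if the exponent is even, square the half-power; if odd, multiply by the base once.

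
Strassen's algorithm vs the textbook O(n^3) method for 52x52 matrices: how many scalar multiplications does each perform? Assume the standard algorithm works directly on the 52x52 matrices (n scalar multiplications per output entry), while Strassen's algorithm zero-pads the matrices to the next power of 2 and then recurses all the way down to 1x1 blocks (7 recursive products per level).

Matrix multiplication for 52x52 matrices:

Strassen's algorithm requires power-of-2 dimensions. Pad 52x52 to 64x64 (next power of 2).

Standard algorithm: 52^3 = 140608 multiplications
Strassen's algorithm: 7^(log2(64)) = 7^6 = 117649 multiplications
Savings: 140608 - 117649 = 22959 multiplications

Standard: 140608 multiplications (52^3). Strassen: 117649 multiplications (7^6, after padding to 64x64). Strassen reduces 8 recursive multiplications to 7 at each level.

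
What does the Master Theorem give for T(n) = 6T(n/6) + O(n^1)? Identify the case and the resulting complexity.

Master Theorem for T(n) = 6T(n/6) + O(n^1):

a = 6, b = 6, c = 1
log_b(a) = log_6(6) = 1.0000

Case 2: c = 1 = log_6(6) = 1.0000
T(n) = O(n^1 log n) = O(n log n)

For T(n) = 6T(n/6) + O(n^1): log_6(6) = 1.0000. This is Case 2 of the Master Theorem (c = log_b(a), equal work at all levels), giving O(n log n).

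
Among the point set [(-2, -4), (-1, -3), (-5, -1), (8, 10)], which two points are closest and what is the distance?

Computing all pairwise distances among 4 points:

d((-2, -4), (-1, -3)) = 1.4142 <-- minimum
d((-2, -4), (-5, -1)) = 4.2426
d((-2, -4), (8, 10)) = 17.2047
d((-1, -3), (-5, -1)) = 4.4721
d((-1, -3), (8, 10)) = 15.8114
d((-5, -1), (8, 10)) = 17.0294

Closest pair: (-2, -4) and (-1, -3) with distance 1.4142

The closest pair is (-2, -4) and (-1, -3) with Euclidean distance 1.4142. For 4 points, brute-force pairwise comparison is shown above. For large n, the divide-and-conquer algorithm (sort by x, recurse on halves, check the dividing strip) achieves O(n log n).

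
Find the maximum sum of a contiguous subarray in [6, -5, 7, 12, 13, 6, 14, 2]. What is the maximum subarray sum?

Using Kadane's algorithm on [6, -5, 7, 12, 13, 6, 14, 2]:

Scanning through the array:
Position 1 (value -5): max_ending_here = 1, max_so_far = 6
Position 2 (value 7): max_ending_here = 8, max_so_far = 8
Position 3 (value 12): max_ending_here = 20, max_so_far = 20
Position 4 (value 13): max_ending_here = 33, max_so_far = 33
Position 5 (value 6): max_ending_here = 39, max_so_far = 39
Position 6 (value 14): max_ending_here = 53, max_so_far = 53
Position 7 (value 2): max_ending_here = 55, max_so_far = 55

Maximum subarray: [6, -5, 7, 12, 13, 6, 14, 2]
Maximum sum: 55

The maximum subarray is [6, -5, 7, 12, 13, 6, 14, 2] with sum 55. This subarray runs from index 0 to index 7.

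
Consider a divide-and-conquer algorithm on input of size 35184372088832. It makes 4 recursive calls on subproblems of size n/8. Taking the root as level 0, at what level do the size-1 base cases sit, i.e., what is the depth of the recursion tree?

For divide and conquer with division factor 8:

Problem sizes at each level:
Level 0: 35184372088832
Level 1: 4398046511104
Level 2: 549755813888
Level 3: 68719476736
Level 4: 8589934592
Level 5: 1073741824
Level 6: 134217728
Level 7: 16777216
Level 8: 2097152
Level 9: 262144
Level 10: 32768
Level 11: 4096
Level 12: 512
Level 13: 64
Level 14: 8
Level 15: 1

The root is level 0 and the size-1 base case is level 15 (the tree spans levels 0 through 15, i.e. 16 levels counting the root), so the depth is the number of divisions: log_8(35184372088832) = 15

The recursion tree depth is log_8(35184372088832) = 15. At each level, the problem size is divided by 8, so it takes 15 divisions to reduce to a base case of size 1. The algorithm makes 4 recursive calls at each level.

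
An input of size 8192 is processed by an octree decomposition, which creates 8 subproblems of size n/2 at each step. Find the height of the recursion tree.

For divide and conquer with division factor 2:

Problem sizes at each level:
Level 0: 8192
Level 1: 4096
Level 2: 2048
Level 3: 1024
Level 4: 512
Level 5: 256
Level 6: 128
Level 7: 64
Level 8: 32
Level 9: 16
Level 10: 8
Level 11: 4
Level 12: 2
Level 13: 1

The root is level 0 and the size-1 base case is level 13 (the tree spans levels 0 through 13, i.e. 14 levels counting the root), so the depth is the number of divisions: log_2(8192) = 13

The recursion tree depth is log_2(8192) = 13. At each level, the problem size is divided by 2, so it takes 13 divisions to reduce to a base case of size 1. The algorithm makes 8 recursive calls at each level.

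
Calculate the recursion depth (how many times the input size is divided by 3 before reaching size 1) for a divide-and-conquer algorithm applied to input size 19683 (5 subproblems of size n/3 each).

For divide and conquer with division factor 3:

Problem sizes at each level:
Level 0: 19683
Level 1: 6561
Level 2: 2187
Level 3: 729
Level 4: 243
Level 5: 81
Level 6: 27
Level 7: 9
Level 8: 3
Level 9: 1

The root is level 0 and the size-1 base case is level 9 (the tree spans levels 0 through 9, i.e. 10 levels counting the root), so the depth is the number of divisions: log_3(19683) = 9

The recursion tree depth is log_3(19683) = 9. At each level, the problem size is divided by 3, so it takes 9 divisions to reduce to a base case of size 1. The algorithm makes 5 recursive calls at each level.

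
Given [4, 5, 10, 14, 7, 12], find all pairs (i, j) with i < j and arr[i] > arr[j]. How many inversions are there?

Finding inversions in [4, 5, 10, 14, 7, 12]:

(2, 4): arr[2]=10 > arr[4]=7
(3, 4): arr[3]=14 > arr[4]=7
(3, 5): arr[3]=14 > arr[5]=12

Total inversions: 3

The array has 3 inversion(s): (2,4), (3,4), (3,5). Each pair (i,j) satisfies i < j and arr[i] > arr[j].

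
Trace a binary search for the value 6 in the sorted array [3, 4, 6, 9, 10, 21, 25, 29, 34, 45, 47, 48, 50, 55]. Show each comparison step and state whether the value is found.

Binary search for 6 in [3, 4, 6, 9, 10, 21, 25, 29, 34, 45, 47, 48, 50, 55]:

lo=0, hi=13, mid=6, arr[mid]=25 -> 25 > 6, search left half
lo=0, hi=5, mid=2, arr[mid]=6 -> Found target at index 2!

Binary search finds 6 at index 2 after 2 comparisons. The search repeatedly halves the search space by comparing with the middle element.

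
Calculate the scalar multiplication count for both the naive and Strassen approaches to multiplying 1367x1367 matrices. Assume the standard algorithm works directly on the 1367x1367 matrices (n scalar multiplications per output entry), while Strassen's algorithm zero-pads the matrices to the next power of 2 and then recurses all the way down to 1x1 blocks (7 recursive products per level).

Matrix multiplication for 1367x1367 matrices:

Strassen's algorithm requires power-of-2 dimensions. Pad 1367x1367 to 2048x2048 (next power of 2).

Standard algorithm: 1367^3 = 2554497863 multiplications
Strassen's algorithm: 7^(log2(2048)) = 7^11 = 1977326743 multiplications
Savings: 2554497863 - 1977326743 = 577171120 multiplications

Standard: 2554497863 multiplications (1367^3). Strassen: 1977326743 multiplications (7^11, after padding to 2048x2048). Strassen reduces 8 recursive multiplications to 7 at each level.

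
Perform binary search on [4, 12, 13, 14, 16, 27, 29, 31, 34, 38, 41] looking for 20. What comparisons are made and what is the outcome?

Binary search for 20 in [4, 12, 13, 14, 16, 27, 29, 31, 34, 38, 41]:

lo=0, hi=10, mid=5, arr[mid]=27 -> 27 > 20, search left half
lo=0, hi=4, mid=2, arr[mid]=13 -> 13 < 20, search right half
lo=3, hi=4, mid=3, arr[mid]=14 -> 14 < 20, search right half
lo=4, hi=4, mid=4, arr[mid]=16 -> 16 < 20, search right half
lo=5 > hi=4, target 20 not found

Binary search determines that 20 is not in the array after 4 comparisons. The search space was exhausted without finding the target.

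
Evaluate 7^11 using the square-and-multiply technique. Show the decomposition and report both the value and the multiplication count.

Computing 7^11 by squaring (build up from 7^1; each line after the first costs one multiplication):

7^1 = 7
7^2 = (7^1)^2 = 7^2 = 49
7^4 = (7^2)^2 = 49^2 = 2401
7^5 = 7 * 7^4 = 7 * 2401 = 16807
7^10 = (7^5)^2 = 16807^2 = 282475249
7^11 = 7 * 7^10 = 7 * 282475249 = 1977326743

Result: 1977326743
Multiplications needed: 5 (5 lines after 7^1)

7^11 = 1977326743. Using exponentiation by squaring, this requires 5 multiplications. The key idea: if the exponent is even, square the half-power; if odd, multiply by the base once.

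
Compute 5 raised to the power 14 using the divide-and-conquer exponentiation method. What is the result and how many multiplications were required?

Computing 5^14 by squaring (build up from 5^1; each line after the first costs one multiplication):

5^1 = 5
5^2 = (5^1)^2 = 5^2 = 25
5^3 = 5 * 5^2 = 5 * 25 = 125
5^6 = (5^3)^2 = 125^2 = 15625
5^7 = 5 * 5^6 = 5 * 15625 = 78125
5^14 = (5^7)^2 = 78125^2 = 6103515625

Result: 6103515625
Multiplications needed: 5 (5 lines after 5^1)

5^14 = 6103515625. Using exponentiation by squaring, this requires 5 multiplications. The key idea: if the exponent is even, square the half-power; if odd, multiply by the base once.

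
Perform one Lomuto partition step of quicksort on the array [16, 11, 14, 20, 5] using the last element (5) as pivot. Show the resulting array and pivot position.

Lomuto partition with pivot = 5:

Initial array: [16, 11, 14, 20, 5]

arr[0]=16 > 5: no swap
arr[1]=11 > 5: no swap
arr[2]=14 > 5: no swap
arr[3]=20 > 5: no swap

Place pivot at position 0: [5, 11, 14, 20, 16]
Pivot position: 0

After partitioning with pivot 5, the array becomes [5, 11, 14, 20, 16]. The pivot is placed at index 0. All elements to the left of the pivot are <= 5, and all elements to the right are > 5.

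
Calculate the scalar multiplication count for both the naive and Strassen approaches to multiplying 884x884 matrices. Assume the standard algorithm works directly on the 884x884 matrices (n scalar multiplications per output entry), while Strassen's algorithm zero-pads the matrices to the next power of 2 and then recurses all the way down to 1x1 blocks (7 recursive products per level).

Matrix multiplication for 884x884 matrices:

Strassen's algorithm requires power-of-2 dimensions. Pad 884x884 to 1024x1024 (next power of 2).

Standard algorithm: 884^3 = 690807104 multiplications
Strassen's algorithm: 7^(log2(1024)) = 7^10 = 282475249 multiplications
Savings: 690807104 - 282475249 = 408331855 multiplications

Standard: 690807104 multiplications (884^3). Strassen: 282475249 multiplications (7^10, after padding to 1024x1024). Strassen reduces 8 recursive multiplications to 7 at each level.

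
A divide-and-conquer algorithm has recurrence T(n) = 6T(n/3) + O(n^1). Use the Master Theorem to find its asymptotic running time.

Master Theorem for T(n) = 6T(n/3) + O(n^1):

a = 6, b = 3, c = 1
log_b(a) = log_3(6) = 1.6309

Case 1: c = 1 < log_3(6) = 1.6309
T(n) = O(n^(log_3 6))

For T(n) = 6T(n/3) + O(n^1): log_3(6) = 1.6309. This is Case 1 of the Master Theorem (c < log_b(a), work dominated by leaves), giving O(n^(log_3 6)).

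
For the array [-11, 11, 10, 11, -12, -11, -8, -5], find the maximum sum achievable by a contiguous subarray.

Using Kadane's algorithm on [-11, 11, 10, 11, -12, -11, -8, -5]:

Scanning through the array:
Position 1 (value 11): max_ending_here = 11, max_so_far = 11
Position 2 (value 10): max_ending_here = 21, max_so_far = 21
Position 3 (value 11): max_ending_here = 32, max_so_far = 32
Position 4 (value -12): max_ending_here = 20, max_so_far = 32
Position 5 (value -11): max_ending_here = 9, max_so_far = 32
Position 6 (value -8): max_ending_here = 1, max_so_far = 32
Position 7 (value -5): max_ending_here = -4, max_so_far = 32

Maximum subarray: [11, 10, 11]
Maximum sum: 32

The maximum subarray is [11, 10, 11] with sum 32. This subarray runs from index 1 to index 3.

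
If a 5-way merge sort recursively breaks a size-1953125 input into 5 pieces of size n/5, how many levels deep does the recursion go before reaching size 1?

For divide and conquer with division factor 5:

Problem sizes at each level:
Level 0: 1953125
Level 1: 390625
Level 2: 78125
Level 3: 15625
Level 4: 3125
Level 5: 625
Level 6: 125
Level 7: 25
Level 8: 5
Level 9: 1

The root is level 0 and the size-1 base case is level 9 (the tree spans levels 0 through 9, i.e. 10 levels counting the root), so the depth is the number of divisions: log_5(1953125) = 9

The recursion tree depth is log_5(1953125) = 9. At each level, the problem size is divided by 5, so it takes 9 divisions to reduce to a base case of size 1. The algorithm makes 5 recursive calls at each level.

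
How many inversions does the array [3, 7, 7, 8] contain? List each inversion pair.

Finding inversions in [3, 7, 7, 8]:


Total inversions: 0

The array has 0 inversions. It is already sorted.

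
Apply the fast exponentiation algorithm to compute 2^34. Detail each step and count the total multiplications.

Computing 2^34 by squaring (build up from 2^1; each line after the first costs one multiplication):

2^1 = 2
2^2 = (2^1)^2 = 2^2 = 4
2^4 = (2^2)^2 = 4^2 = 16
2^8 = (2^4)^2 = 16^2 = 256
2^16 = (2^8)^2 = 256^2 = 65536
2^17 = 2 * 2^16 = 2 * 65536 = 131072
2^34 = (2^17)^2 = 131072^2 = 17179869184

Result: 17179869184
Multiplications needed: 6 (6 lines after 2^1)

2^34 = 17179869184. Using exponentiation by squaring, this requires 6 multiplications. The key idea: if the exponent is even, square the half-power; if odd, multiply by the base once.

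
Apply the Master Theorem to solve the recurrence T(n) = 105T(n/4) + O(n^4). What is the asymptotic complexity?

Master Theorem for T(n) = 105T(n/4) + O(n^4):

a = 105, b = 4, c = 4
log_b(a) = log_4(105) = 3.3571

Case 3: c = 4 > log_4(105) = 3.3571
T(n) = O(n^4) = O(n^4)

For T(n) = 105T(n/4) + O(n^4): log_4(105) = 3.3571. This is Case 3 of the Master Theorem (c > log_b(a), work dominated by root), giving O(n^4).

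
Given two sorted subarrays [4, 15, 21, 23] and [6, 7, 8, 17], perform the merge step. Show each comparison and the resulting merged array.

Merging process:

Compare 4 vs 6: take 4 from left. Merged: [4]
Compare 15 vs 6: take 6 from right. Merged: [4, 6]
Compare 15 vs 7: take 7 from right. Merged: [4, 6, 7]
Compare 15 vs 8: take 8 from right. Merged: [4, 6, 7, 8]
Compare 15 vs 17: take 15 from left. Merged: [4, 6, 7, 8, 15]
Compare 21 vs 17: take 17 from right. Merged: [4, 6, 7, 8, 15, 17]
Append remaining from left: [21, 23]. Merged: [4, 6, 7, 8, 15, 17, 21, 23]

Final merged array: [4, 6, 7, 8, 15, 17, 21, 23]
Total comparisons: 6

The merged array is [4, 6, 7, 8, 15, 17, 21, 23], requiring 6 comparisons. The merge step runs in O(n) time where n is the total number of elements.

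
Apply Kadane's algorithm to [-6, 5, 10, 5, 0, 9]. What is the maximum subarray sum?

Using Kadane's algorithm on [-6, 5, 10, 5, 0, 9]:

Scanning through the array:
Position 1 (value 5): max_ending_here = 5, max_so_far = 5
Position 2 (value 10): max_ending_here = 15, max_so_far = 15
Position 3 (value 5): max_ending_here = 20, max_so_far = 20
Position 4 (value 0): max_ending_here = 20, max_so_far = 20
Position 5 (value 9): max_ending_here = 29, max_so_far = 29

Maximum subarray: [5, 10, 5, 0, 9]
Maximum sum: 29

The maximum subarray is [5, 10, 5, 0, 9] with sum 29. This subarray runs from index 1 to index 5.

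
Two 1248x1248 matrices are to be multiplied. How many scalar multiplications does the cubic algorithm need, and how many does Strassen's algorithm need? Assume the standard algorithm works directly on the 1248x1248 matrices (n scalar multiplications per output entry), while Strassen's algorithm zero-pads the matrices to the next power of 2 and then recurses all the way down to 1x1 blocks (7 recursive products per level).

Matrix multiplication for 1248x1248 matrices:

Strassen's algorithm requires power-of-2 dimensions. Pad 1248x1248 to 2048x2048 (next power of 2).

Standard algorithm: 1248^3 = 1943764992 multiplications
Strassen's algorithm: 7^(log2(2048)) = 7^11 = 1977326743 multiplications
Difference: 1943764992 - 1977326743 = -33561751 (Strassen uses MORE here due to padding overhead — for small or just-over-power-of-2 n, padding can outweigh the per-level savings)

Standard: 1943764992 multiplications (1248^3). Strassen: 1977326743 multiplications (7^11, after padding to 2048x2048). Strassen reduces 8 recursive multiplications to 7 at each level.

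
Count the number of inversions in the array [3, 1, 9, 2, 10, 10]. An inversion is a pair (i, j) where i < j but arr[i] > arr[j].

Finding inversions in [3, 1, 9, 2, 10, 10]:

(0, 1): arr[0]=3 > arr[1]=1
(0, 3): arr[0]=3 > arr[3]=2
(2, 3): arr[2]=9 > arr[3]=2

Total inversions: 3

The array has 3 inversion(s): (0,1), (0,3), (2,3). Each pair (i,j) satisfies i < j and arr[i] > arr[j].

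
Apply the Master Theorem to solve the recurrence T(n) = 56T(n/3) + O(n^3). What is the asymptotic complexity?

Master Theorem for T(n) = 56T(n/3) + O(n^3):

a = 56, b = 3, c = 3
log_b(a) = log_3(56) = 3.6640

Case 1: c = 3 < log_3(56) = 3.6640
T(n) = O(n^(log_3 56))

For T(n) = 56T(n/3) + O(n^3): log_3(56) = 3.6640. This is Case 1 of the Master Theorem (c < log_b(a), work dominated by leaves), giving O(n^(log_3 56)).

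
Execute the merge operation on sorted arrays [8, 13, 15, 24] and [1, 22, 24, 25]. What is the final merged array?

Merging process:

Compare 8 vs 1: take 1 from right. Merged: [1]
Compare 8 vs 22: take 8 from left. Merged: [1, 8]
Compare 13 vs 22: take 13 from left. Merged: [1, 8, 13]
Compare 15 vs 22: take 15 from left. Merged: [1, 8, 13, 15]
Compare 24 vs 22: take 22 from right. Merged: [1, 8, 13, 15, 22]
Compare 24 vs 24: take 24 from left. Merged: [1, 8, 13, 15, 22, 24]
Append remaining from right: [24, 25]. Merged: [1, 8, 13, 15, 22, 24, 24, 25]

Final merged array: [1, 8, 13, 15, 22, 24, 24, 25]
Total comparisons: 6

The merged array is [1, 8, 13, 15, 22, 24, 24, 25], requiring 6 comparisons. The merge step runs in O(n) time where n is the total number of elements.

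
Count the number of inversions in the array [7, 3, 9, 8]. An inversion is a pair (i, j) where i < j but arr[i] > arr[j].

Finding inversions in [7, 3, 9, 8]:

(0, 1): arr[0]=7 > arr[1]=3
(2, 3): arr[2]=9 > arr[3]=8

Total inversions: 2

The array has 2 inversion(s): (0,1), (2,3). Each pair (i,j) satisfies i < j and arr[i] > arr[j].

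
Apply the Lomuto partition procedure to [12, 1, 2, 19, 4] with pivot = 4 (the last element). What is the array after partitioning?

Lomuto partition with pivot = 4:

Initial array: [12, 1, 2, 19, 4]

arr[0]=12 > 4: no swap
arr[1]=1 <= 4: swap with position 0, array becomes [1, 12, 2, 19, 4]
arr[2]=2 <= 4: swap with position 1, array becomes [1, 2, 12, 19, 4]
arr[3]=19 > 4: no swap

Place pivot at position 2: [1, 2, 4, 19, 12]
Pivot position: 2

After partitioning with pivot 4, the array becomes [1, 2, 4, 19, 12]. The pivot is placed at index 2. All elements to the left of the pivot are <= 4, and all elements to the right are > 4.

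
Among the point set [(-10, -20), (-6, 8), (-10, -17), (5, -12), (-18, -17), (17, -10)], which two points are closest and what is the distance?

Computing all pairwise distances among 6 points:

d((-10, -20), (-6, 8)) = 28.2843
d((-10, -20), (-10, -17)) = 3.0 <-- minimum
d((-10, -20), (5, -12)) = 17.0
d((-10, -20), (-18, -17)) = 8.544
d((-10, -20), (17, -10)) = 28.7924
d((-6, 8), (-10, -17)) = 25.318
d((-6, 8), (5, -12)) = 22.8254
d((-6, 8), (-18, -17)) = 27.7308
d((-6, 8), (17, -10)) = 29.2062
d((-10, -17), (5, -12)) = 15.8114
d((-10, -17), (-18, -17)) = 8.0
d((-10, -17), (17, -10)) = 27.8927
d((5, -12), (-18, -17)) = 23.5372
d((5, -12), (17, -10)) = 12.1655
d((-18, -17), (17, -10)) = 35.6931

Closest pair: (-10, -20) and (-10, -17) with distance 3.0

The closest pair is (-10, -20) and (-10, -17) with Euclidean distance 3.0. For 6 points, brute-force pairwise comparison is shown above. For large n, the divide-and-conquer algorithm (sort by x, recurse on halves, check the dividing strip) achieves O(n log n).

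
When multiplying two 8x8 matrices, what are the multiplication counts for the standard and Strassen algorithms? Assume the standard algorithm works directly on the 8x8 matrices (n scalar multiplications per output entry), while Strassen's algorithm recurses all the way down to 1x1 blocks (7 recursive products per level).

Matrix multiplication for 8x8 matrices:

Standard algorithm: 8^3 = 512 multiplications
Strassen's algorithm: 7^(log2(8)) = 7^3 = 343 multiplications
Savings: 512 - 343 = 169 multiplications

Standard: 512 multiplications (8^3). Strassen: 343 multiplications (7^3). Strassen reduces 8 recursive multiplications to 7 at each level.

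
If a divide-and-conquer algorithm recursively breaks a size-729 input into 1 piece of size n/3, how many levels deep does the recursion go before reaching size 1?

For divide and conquer with division factor 3:

Problem sizes at each level:
Level 0: 729
Level 1: 243
Level 2: 81
Level 3: 27
Level 4: 9
Level 5: 3
Level 6: 1

The root is level 0 and the size-1 base case is level 6 (the tree spans levels 0 through 6, i.e. 7 levels counting the root), so the depth is the number of divisions: log_3(729) = 6

The recursion tree depth is log_3(729) = 6. At each level, the problem size is divided by 3, so it takes 6 divisions to reduce to a base case of size 1. The algorithm makes 1 recursive call at each level.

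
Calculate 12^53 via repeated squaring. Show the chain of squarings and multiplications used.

Computing 12^53 by squaring (build up from 12^1; each line after the first costs one multiplication):

12^1 = 12
12^2 = (12^1)^2 = 12^2 = 144
12^3 = 12 * 12^2 = 12 * 144 = 1728
12^6 = (12^3)^2 = 1728^2 = 2985984
12^12 = (12^6)^2 = 2985984^2 = 8916100448256
12^13 = 12 * 12^12 = 12 * 8916100448256 = 106993205379072
12^26 = (12^13)^2 = 106993205379072^2 = 11447545997288281555215581184
12^52 = (12^26)^2 = 11447545997288281555215581184^2 = 131046309360030956735917227964932955078950997486894841856
12^53 = 12 * 12^52 = 12 * 131046309360030956735917227964932955078950997486894841856 = 1572555712320371480831006735579195460947411969842738102272

Result: 1572555712320371480831006735579195460947411969842738102272
Multiplications needed: 8 (8 lines after 12^1)

12^53 = 1572555712320371480831006735579195460947411969842738102272. Using exponentiation by squaring, this requires 8 multiplications. The key idea: if the exponent is even, square the half-power; if odd, multiply by the base once.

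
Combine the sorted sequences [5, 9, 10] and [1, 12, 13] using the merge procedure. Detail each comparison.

Merging process:

Compare 5 vs 1: take 1 from right. Merged: [1]
Compare 5 vs 12: take 5 from left. Merged: [1, 5]
Compare 9 vs 12: take 9 from left. Merged: [1, 5, 9]
Compare 10 vs 12: take 10 from left. Merged: [1, 5, 9, 10]
Append remaining from right: [12, 13]. Merged: [1, 5, 9, 10, 12, 13]

Final merged array: [1, 5, 9, 10, 12, 13]
Total comparisons: 4

The merged array is [1, 5, 9, 10, 12, 13], requiring 4 comparisons. The merge step runs in O(n) time where n is the total number of elements.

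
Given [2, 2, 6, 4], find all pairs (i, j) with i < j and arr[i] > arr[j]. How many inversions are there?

Finding inversions in [2, 2, 6, 4]:

(2, 3): arr[2]=6 > arr[3]=4

Total inversions: 1

The array has 1 inversion(s): (2,3). Each pair (i,j) satisfies i < j and arr[i] > arr[j].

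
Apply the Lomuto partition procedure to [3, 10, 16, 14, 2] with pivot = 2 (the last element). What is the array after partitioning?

Lomuto partition with pivot = 2:

Initial array: [3, 10, 16, 14, 2]

arr[0]=3 > 2: no swap
arr[1]=10 > 2: no swap
arr[2]=16 > 2: no swap
arr[3]=14 > 2: no swap

Place pivot at position 0: [2, 10, 16, 14, 3]
Pivot position: 0

After partitioning with pivot 2, the array becomes [2, 10, 16, 14, 3]. The pivot is placed at index 0. All elements to the left of the pivot are <= 2, and all elements to the right are > 2.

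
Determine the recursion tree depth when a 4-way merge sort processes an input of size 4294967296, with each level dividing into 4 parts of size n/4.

For divide and conquer with division factor 4:

Problem sizes at each level:
Level 0: 4294967296
Level 1: 1073741824
Level 2: 268435456
Level 3: 67108864
Level 4: 16777216
Level 5: 4194304
Level 6: 1048576
Level 7: 262144
Level 8: 65536
Level 9: 16384
Level 10: 4096
Level 11: 1024
Level 12: 256
Level 13: 64
Level 14: 16
Level 15: 4
Level 16: 1

The root is level 0 and the size-1 base case is level 16 (the tree spans levels 0 through 16, i.e. 17 levels counting the root), so the depth is the number of divisions: log_4(4294967296) = 16

The recursion tree depth is log_4(4294967296) = 16. At each level, the problem size is divided by 4, so it takes 16 divisions to reduce to a base case of size 1. The algorithm makes 4 recursive calls at each level.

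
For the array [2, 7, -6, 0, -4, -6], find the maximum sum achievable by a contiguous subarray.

Using Kadane's algorithm on [2, 7, -6, 0, -4, -6]:

Scanning through the array:
Position 1 (value 7): max_ending_here = 9, max_so_far = 9
Position 2 (value -6): max_ending_here = 3, max_so_far = 9
Position 3 (value 0): max_ending_here = 3, max_so_far = 9
Position 4 (value -4): max_ending_here = -1, max_so_far = 9
Position 5 (value -6): max_ending_here = -6, max_so_far = 9

Maximum subarray: [2, 7]
Maximum sum: 9

The maximum subarray is [2, 7] with sum 9. This subarray runs from index 0 to index 1.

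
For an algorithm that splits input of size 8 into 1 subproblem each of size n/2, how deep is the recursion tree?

For divide and conquer with division factor 2:

Problem sizes at each level:
Level 0: 8
Level 1: 4
Level 2: 2
Level 3: 1

The root is level 0 and the size-1 base case is level 3 (the tree spans levels 0 through 3, i.e. 4 levels counting the root), so the depth is the number of divisions: log_2(8) = 3

The recursion tree depth is log_2(8) = 3. At each level, the problem size is divided by 2, so it takes 3 divisions to reduce to a base case of size 1. The algorithm makes 1 recursive call at each level.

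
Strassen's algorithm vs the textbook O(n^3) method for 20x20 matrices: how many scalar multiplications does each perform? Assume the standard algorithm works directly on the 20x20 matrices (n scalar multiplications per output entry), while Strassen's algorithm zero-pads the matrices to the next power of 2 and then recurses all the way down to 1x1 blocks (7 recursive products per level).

Matrix multiplication for 20x20 matrices:

Strassen's algorithm requires power-of-2 dimensions. Pad 20x20 to 32x32 (next power of 2).

Standard algorithm: 20^3 = 8000 multiplications
Strassen's algorithm: 7^(log2(32)) = 7^5 = 16807 multiplications
Difference: 8000 - 16807 = -8807 (Strassen uses MORE here due to padding overhead — for small or just-over-power-of-2 n, padding can outweigh the per-level savings)

Standard: 8000 multiplications (20^3). Strassen: 16807 multiplications (7^5, after padding to 32x32). Strassen reduces 8 recursive multiplications to 7 at each level.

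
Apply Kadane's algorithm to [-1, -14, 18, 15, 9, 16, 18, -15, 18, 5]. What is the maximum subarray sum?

Using Kadane's algorithm on [-1, -14, 18, 15, 9, 16, 18, -15, 18, 5]:

Scanning through the array:
Position 1 (value -14): max_ending_here = -14, max_so_far = -1
Position 2 (value 18): max_ending_here = 18, max_so_far = 18
Position 3 (value 15): max_ending_here = 33, max_so_far = 33
Position 4 (value 9): max_ending_here = 42, max_so_far = 42
Position 5 (value 16): max_ending_here = 58, max_so_far = 58
Position 6 (value 18): max_ending_here = 76, max_so_far = 76
Position 7 (value -15): max_ending_here = 61, max_so_far = 76
Position 8 (value 18): max_ending_here = 79, max_so_far = 79
Position 9 (value 5): max_ending_here = 84, max_so_far = 84

Maximum subarray: [18, 15, 9, 16, 18, -15, 18, 5]
Maximum sum: 84

The maximum subarray is [18, 15, 9, 16, 18, -15, 18, 5] with sum 84. This subarray runs from index 2 to index 9.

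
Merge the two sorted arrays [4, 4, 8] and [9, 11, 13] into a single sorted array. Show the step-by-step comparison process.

Merging process:

Compare 4 vs 9: take 4 from left. Merged: [4]
Compare 4 vs 9: take 4 from left. Merged: [4, 4]
Compare 8 vs 9: take 8 from left. Merged: [4, 4, 8]
Append remaining from right: [9, 11, 13]. Merged: [4, 4, 8, 9, 11, 13]

Final merged array: [4, 4, 8, 9, 11, 13]
Total comparisons: 3

The merged array is [4, 4, 8, 9, 11, 13], requiring 3 comparisons. The merge step runs in O(n) time where n is the total number of elements.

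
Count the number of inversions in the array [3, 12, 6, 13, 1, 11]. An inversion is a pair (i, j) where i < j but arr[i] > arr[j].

Finding inversions in [3, 12, 6, 13, 1, 11]:

(0, 4): arr[0]=3 > arr[4]=1
(1, 2): arr[1]=12 > arr[2]=6
(1, 4): arr[1]=12 > arr[4]=1
(1, 5): arr[1]=12 > arr[5]=11
(2, 4): arr[2]=6 > arr[4]=1
(3, 4): arr[3]=13 > arr[4]=1
(3, 5): arr[3]=13 > arr[5]=11

Total inversions: 7

The array has 7 inversion(s): (0,4), (1,2), (1,4), (1,5), (2,4), (3,4), (3,5). Each pair (i,j) satisfies i < j and arr[i] > arr[j].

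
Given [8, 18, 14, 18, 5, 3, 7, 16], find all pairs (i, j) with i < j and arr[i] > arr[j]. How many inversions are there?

Finding inversions in [8, 18, 14, 18, 5, 3, 7, 16]:

(0, 4): arr[0]=8 > arr[4]=5
(0, 5): arr[0]=8 > arr[5]=3
(0, 6): arr[0]=8 > arr[6]=7
(1, 2): arr[1]=18 > arr[2]=14
(1, 4): arr[1]=18 > arr[4]=5
(1, 5): arr[1]=18 > arr[5]=3
(1, 6): arr[1]=18 > arr[6]=7
(1, 7): arr[1]=18 > arr[7]=16
(2, 4): arr[2]=14 > arr[4]=5
(2, 5): arr[2]=14 > arr[5]=3
(2, 6): arr[2]=14 > arr[6]=7
(3, 4): arr[3]=18 > arr[4]=5
(3, 5): arr[3]=18 > arr[5]=3
(3, 6): arr[3]=18 > arr[6]=7
(3, 7): arr[3]=18 > arr[7]=16
(4, 5): arr[4]=5 > arr[5]=3

Total inversions: 16

The array has 16 inversion(s): (0,4), (0,5), (0,6), (1,2), (1,4), (1,5), (1,6), (1,7), (2,4), (2,5), (2,6), (3,4), (3,5), (3,6), (3,7), (4,5). Each pair (i,j) satisfies i < j and arr[i] > arr[j].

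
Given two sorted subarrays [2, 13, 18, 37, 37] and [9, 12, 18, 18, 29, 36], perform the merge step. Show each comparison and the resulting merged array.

Merging process:

Compare 2 vs 9: take 2 from left. Merged: [2]
Compare 13 vs 9: take 9 from right. Merged: [2, 9]
Compare 13 vs 12: take 12 from right. Merged: [2, 9, 12]
Compare 13 vs 18: take 13 from left. Merged: [2, 9, 12, 13]
Compare 18 vs 18: take 18 from left. Merged: [2, 9, 12, 13, 18]
Compare 37 vs 18: take 18 from right. Merged: [2, 9, 12, 13, 18, 18]
Compare 37 vs 18: take 18 from right. Merged: [2, 9, 12, 13, 18, 18, 18]
Compare 37 vs 29: take 29 from right. Merged: [2, 9, 12, 13, 18, 18, 18, 29]
Compare 37 vs 36: take 36 from right. Merged: [2, 9, 12, 13, 18, 18, 18, 29, 36]
Append remaining from left: [37, 37]. Merged: [2, 9, 12, 13, 18, 18, 18, 29, 36, 37, 37]

Final merged array: [2, 9, 12, 13, 18, 18, 18, 29, 36, 37, 37]
Total comparisons: 9

The merged array is [2, 9, 12, 13, 18, 18, 18, 29, 36, 37, 37], requiring 9 comparisons. The merge step runs in O(n) time where n is the total number of elements.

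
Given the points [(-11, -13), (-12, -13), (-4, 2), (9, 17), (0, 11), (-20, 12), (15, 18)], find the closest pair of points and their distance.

Computing all pairwise distances among 7 points:

d((-11, -13), (-12, -13)) = 1.0 <-- minimum
d((-11, -13), (-4, 2)) = 16.5529
d((-11, -13), (9, 17)) = 36.0555
d((-11, -13), (0, 11)) = 26.4008
d((-11, -13), (-20, 12)) = 26.5707
d((-11, -13), (15, 18)) = 40.4599
d((-12, -13), (-4, 2)) = 17.0
d((-12, -13), (9, 17)) = 36.6197
d((-12, -13), (0, 11)) = 26.8328
d((-12, -13), (-20, 12)) = 26.2488
d((-12, -13), (15, 18)) = 41.1096
d((-4, 2), (9, 17)) = 19.8494
d((-4, 2), (0, 11)) = 9.8489
d((-4, 2), (-20, 12)) = 18.868
d((-4, 2), (15, 18)) = 24.8395
d((9, 17), (0, 11)) = 10.8167
d((9, 17), (-20, 12)) = 29.4279
d((9, 17), (15, 18)) = 6.0828
d((0, 11), (-20, 12)) = 20.025
d((0, 11), (15, 18)) = 16.5529
d((-20, 12), (15, 18)) = 35.5106

Closest pair: (-11, -13) and (-12, -13) with distance 1.0

The closest pair is (-11, -13) and (-12, -13) with Euclidean distance 1.0. For 7 points, brute-force pairwise comparison is shown above. For large n, the divide-and-conquer algorithm (sort by x, recurse on halves, check the dividing strip) achieves O(n log n).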